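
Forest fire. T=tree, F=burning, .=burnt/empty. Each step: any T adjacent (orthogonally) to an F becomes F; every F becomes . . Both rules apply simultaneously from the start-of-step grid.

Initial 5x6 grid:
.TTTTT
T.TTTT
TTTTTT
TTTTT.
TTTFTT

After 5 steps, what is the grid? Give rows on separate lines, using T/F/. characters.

Step 1: 3 trees catch fire, 1 burn out
  .TTTTT
  T.TTTT
  TTTTTT
  TTTFT.
  TTF.FT
Step 2: 5 trees catch fire, 3 burn out
  .TTTTT
  T.TTTT
  TTTFTT
  TTF.F.
  TF...F
Step 3: 5 trees catch fire, 5 burn out
  .TTTTT
  T.TFTT
  TTF.FT
  TF....
  F.....
Step 4: 6 trees catch fire, 5 burn out
  .TTFTT
  T.F.FT
  TF...F
  F.....
  ......
Step 5: 4 trees catch fire, 6 burn out
  .TF.FT
  T....F
  F.....
  ......
  ......

.TF.FT
T....F
F.....
......
......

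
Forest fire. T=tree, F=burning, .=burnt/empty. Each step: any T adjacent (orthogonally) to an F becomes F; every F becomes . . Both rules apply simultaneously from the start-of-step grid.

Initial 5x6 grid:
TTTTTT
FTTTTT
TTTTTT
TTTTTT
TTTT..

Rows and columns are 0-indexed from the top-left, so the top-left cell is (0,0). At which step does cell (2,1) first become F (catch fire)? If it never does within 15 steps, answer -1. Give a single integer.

Step 1: cell (2,1)='T' (+3 fires, +1 burnt)
Step 2: cell (2,1)='F' (+4 fires, +3 burnt)
  -> target ignites at step 2
Step 3: cell (2,1)='.' (+5 fires, +4 burnt)
Step 4: cell (2,1)='.' (+5 fires, +5 burnt)
Step 5: cell (2,1)='.' (+5 fires, +5 burnt)
Step 6: cell (2,1)='.' (+4 fires, +5 burnt)
Step 7: cell (2,1)='.' (+1 fires, +4 burnt)
Step 8: cell (2,1)='.' (+0 fires, +1 burnt)
  fire out at step 8

2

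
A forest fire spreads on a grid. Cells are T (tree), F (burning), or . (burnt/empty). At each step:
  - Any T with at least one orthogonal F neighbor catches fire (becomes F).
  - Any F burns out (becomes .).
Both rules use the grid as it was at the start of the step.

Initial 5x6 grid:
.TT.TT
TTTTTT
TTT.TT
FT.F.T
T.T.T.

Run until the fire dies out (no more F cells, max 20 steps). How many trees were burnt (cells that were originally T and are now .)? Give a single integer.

Answer: 18

Derivation:
Step 1: +3 fires, +2 burnt (F count now 3)
Step 2: +2 fires, +3 burnt (F count now 2)
Step 3: +2 fires, +2 burnt (F count now 2)
Step 4: +2 fires, +2 burnt (F count now 2)
Step 5: +2 fires, +2 burnt (F count now 2)
Step 6: +1 fires, +2 burnt (F count now 1)
Step 7: +3 fires, +1 burnt (F count now 3)
Step 8: +2 fires, +3 burnt (F count now 2)
Step 9: +1 fires, +2 burnt (F count now 1)
Step 10: +0 fires, +1 burnt (F count now 0)
Fire out after step 10
Initially T: 20, now '.': 28
Total burnt (originally-T cells now '.'): 18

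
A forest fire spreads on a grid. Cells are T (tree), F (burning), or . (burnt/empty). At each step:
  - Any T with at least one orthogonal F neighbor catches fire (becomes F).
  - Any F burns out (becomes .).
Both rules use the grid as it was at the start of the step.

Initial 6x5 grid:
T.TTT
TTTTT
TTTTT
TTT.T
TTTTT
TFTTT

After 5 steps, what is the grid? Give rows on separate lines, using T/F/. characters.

Step 1: 3 trees catch fire, 1 burn out
  T.TTT
  TTTTT
  TTTTT
  TTT.T
  TFTTT
  F.FTT
Step 2: 4 trees catch fire, 3 burn out
  T.TTT
  TTTTT
  TTTTT
  TFT.T
  F.FTT
  ...FT
Step 3: 5 trees catch fire, 4 burn out
  T.TTT
  TTTTT
  TFTTT
  F.F.T
  ...FT
  ....F
Step 4: 4 trees catch fire, 5 burn out
  T.TTT
  TFTTT
  F.FTT
  ....T
  ....F
  .....
Step 5: 4 trees catch fire, 4 burn out
  T.TTT
  F.FTT
  ...FT
  ....F
  .....
  .....

T.TTT
F.FTT
...FT
....F
.....
.....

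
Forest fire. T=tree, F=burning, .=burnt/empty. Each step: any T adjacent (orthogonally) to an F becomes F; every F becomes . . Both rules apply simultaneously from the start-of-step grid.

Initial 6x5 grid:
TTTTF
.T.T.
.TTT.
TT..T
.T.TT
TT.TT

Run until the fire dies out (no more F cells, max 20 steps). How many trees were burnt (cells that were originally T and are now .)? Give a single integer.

Answer: 14

Derivation:
Step 1: +1 fires, +1 burnt (F count now 1)
Step 2: +2 fires, +1 burnt (F count now 2)
Step 3: +2 fires, +2 burnt (F count now 2)
Step 4: +3 fires, +2 burnt (F count now 3)
Step 5: +1 fires, +3 burnt (F count now 1)
Step 6: +1 fires, +1 burnt (F count now 1)
Step 7: +2 fires, +1 burnt (F count now 2)
Step 8: +1 fires, +2 burnt (F count now 1)
Step 9: +1 fires, +1 burnt (F count now 1)
Step 10: +0 fires, +1 burnt (F count now 0)
Fire out after step 10
Initially T: 19, now '.': 25
Total burnt (originally-T cells now '.'): 14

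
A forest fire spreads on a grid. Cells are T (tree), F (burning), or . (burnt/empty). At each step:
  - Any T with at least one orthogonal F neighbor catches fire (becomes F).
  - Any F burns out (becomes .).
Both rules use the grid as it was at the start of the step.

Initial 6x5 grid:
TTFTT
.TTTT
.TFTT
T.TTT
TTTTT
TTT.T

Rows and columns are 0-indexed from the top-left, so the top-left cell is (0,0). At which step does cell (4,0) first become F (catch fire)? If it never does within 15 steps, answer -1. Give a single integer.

Step 1: cell (4,0)='T' (+6 fires, +2 burnt)
Step 2: cell (4,0)='T' (+7 fires, +6 burnt)
Step 3: cell (4,0)='T' (+5 fires, +7 burnt)
Step 4: cell (4,0)='F' (+3 fires, +5 burnt)
  -> target ignites at step 4
Step 5: cell (4,0)='.' (+3 fires, +3 burnt)
Step 6: cell (4,0)='.' (+0 fires, +3 burnt)
  fire out at step 6

4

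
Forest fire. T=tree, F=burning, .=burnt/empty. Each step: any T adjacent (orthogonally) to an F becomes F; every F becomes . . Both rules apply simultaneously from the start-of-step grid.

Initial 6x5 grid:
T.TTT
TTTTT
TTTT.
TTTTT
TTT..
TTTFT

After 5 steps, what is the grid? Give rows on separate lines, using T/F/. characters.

Step 1: 2 trees catch fire, 1 burn out
  T.TTT
  TTTTT
  TTTT.
  TTTTT
  TTT..
  TTF.F
Step 2: 2 trees catch fire, 2 burn out
  T.TTT
  TTTTT
  TTTT.
  TTTTT
  TTF..
  TF...
Step 3: 3 trees catch fire, 2 burn out
  T.TTT
  TTTTT
  TTTT.
  TTFTT
  TF...
  F....
Step 4: 4 trees catch fire, 3 burn out
  T.TTT
  TTTTT
  TTFT.
  TF.FT
  F....
  .....
Step 5: 5 trees catch fire, 4 burn out
  T.TTT
  TTFTT
  TF.F.
  F...F
  .....
  .....

T.TTT
TTFTT
TF.F.
F...F
.....
.....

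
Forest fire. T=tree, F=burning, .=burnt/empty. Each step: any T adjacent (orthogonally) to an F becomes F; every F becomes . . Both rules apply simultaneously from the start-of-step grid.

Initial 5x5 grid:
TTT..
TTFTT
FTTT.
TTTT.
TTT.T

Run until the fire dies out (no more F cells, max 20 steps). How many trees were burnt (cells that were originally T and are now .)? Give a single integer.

Answer: 17

Derivation:
Step 1: +7 fires, +2 burnt (F count now 7)
Step 2: +7 fires, +7 burnt (F count now 7)
Step 3: +3 fires, +7 burnt (F count now 3)
Step 4: +0 fires, +3 burnt (F count now 0)
Fire out after step 4
Initially T: 18, now '.': 24
Total burnt (originally-T cells now '.'): 17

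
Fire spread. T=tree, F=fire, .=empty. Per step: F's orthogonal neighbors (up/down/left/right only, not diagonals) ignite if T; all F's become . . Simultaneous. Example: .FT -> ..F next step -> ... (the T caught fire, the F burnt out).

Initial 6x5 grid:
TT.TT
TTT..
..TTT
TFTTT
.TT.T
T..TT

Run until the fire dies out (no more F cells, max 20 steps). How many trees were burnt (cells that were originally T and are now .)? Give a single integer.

Answer: 17

Derivation:
Step 1: +3 fires, +1 burnt (F count now 3)
Step 2: +3 fires, +3 burnt (F count now 3)
Step 3: +3 fires, +3 burnt (F count now 3)
Step 4: +3 fires, +3 burnt (F count now 3)
Step 5: +3 fires, +3 burnt (F count now 3)
Step 6: +2 fires, +3 burnt (F count now 2)
Step 7: +0 fires, +2 burnt (F count now 0)
Fire out after step 7
Initially T: 20, now '.': 27
Total burnt (originally-T cells now '.'): 17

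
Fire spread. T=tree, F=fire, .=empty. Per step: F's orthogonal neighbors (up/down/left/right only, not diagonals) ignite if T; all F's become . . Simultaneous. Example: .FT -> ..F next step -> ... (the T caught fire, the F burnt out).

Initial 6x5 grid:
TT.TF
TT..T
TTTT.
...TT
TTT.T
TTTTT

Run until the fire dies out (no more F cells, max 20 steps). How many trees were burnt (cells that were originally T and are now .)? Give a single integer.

Answer: 2

Derivation:
Step 1: +2 fires, +1 burnt (F count now 2)
Step 2: +0 fires, +2 burnt (F count now 0)
Fire out after step 2
Initially T: 21, now '.': 11
Total burnt (originally-T cells now '.'): 2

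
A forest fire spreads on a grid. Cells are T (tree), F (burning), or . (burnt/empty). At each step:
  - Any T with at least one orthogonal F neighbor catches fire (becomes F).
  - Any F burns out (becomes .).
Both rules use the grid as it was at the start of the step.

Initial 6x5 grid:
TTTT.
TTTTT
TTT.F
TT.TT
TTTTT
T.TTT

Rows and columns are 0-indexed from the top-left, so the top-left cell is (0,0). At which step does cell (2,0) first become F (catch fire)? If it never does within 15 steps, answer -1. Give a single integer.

Step 1: cell (2,0)='T' (+2 fires, +1 burnt)
Step 2: cell (2,0)='T' (+3 fires, +2 burnt)
Step 3: cell (2,0)='T' (+4 fires, +3 burnt)
Step 4: cell (2,0)='T' (+5 fires, +4 burnt)
Step 5: cell (2,0)='T' (+5 fires, +5 burnt)
Step 6: cell (2,0)='F' (+4 fires, +5 burnt)
  -> target ignites at step 6
Step 7: cell (2,0)='.' (+2 fires, +4 burnt)
Step 8: cell (2,0)='.' (+0 fires, +2 burnt)
  fire out at step 8

6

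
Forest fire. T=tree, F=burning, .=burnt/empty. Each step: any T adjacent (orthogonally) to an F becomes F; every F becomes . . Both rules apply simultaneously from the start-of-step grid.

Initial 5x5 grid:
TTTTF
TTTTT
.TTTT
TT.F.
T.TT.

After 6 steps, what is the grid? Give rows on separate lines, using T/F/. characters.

Step 1: 4 trees catch fire, 2 burn out
  TTTF.
  TTTTF
  .TTFT
  TT...
  T.TF.
Step 2: 5 trees catch fire, 4 burn out
  TTF..
  TTTF.
  .TF.F
  TT...
  T.F..
Step 3: 3 trees catch fire, 5 burn out
  TF...
  TTF..
  .F...
  TT...
  T....
Step 4: 3 trees catch fire, 3 burn out
  F....
  TF...
  .....
  TF...
  T....
Step 5: 2 trees catch fire, 3 burn out
  .....
  F....
  .....
  F....
  T....
Step 6: 1 trees catch fire, 2 burn out
  .....
  .....
  .....
  .....
  F....

.....
.....
.....
.....
F....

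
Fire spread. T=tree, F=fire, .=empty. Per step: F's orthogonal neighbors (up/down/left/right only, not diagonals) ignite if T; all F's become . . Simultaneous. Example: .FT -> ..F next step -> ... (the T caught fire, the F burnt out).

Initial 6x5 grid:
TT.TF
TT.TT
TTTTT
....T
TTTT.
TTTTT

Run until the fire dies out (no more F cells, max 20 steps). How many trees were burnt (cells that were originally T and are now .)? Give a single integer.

Answer: 13

Derivation:
Step 1: +2 fires, +1 burnt (F count now 2)
Step 2: +2 fires, +2 burnt (F count now 2)
Step 3: +2 fires, +2 burnt (F count now 2)
Step 4: +1 fires, +2 burnt (F count now 1)
Step 5: +1 fires, +1 burnt (F count now 1)
Step 6: +2 fires, +1 burnt (F count now 2)
Step 7: +2 fires, +2 burnt (F count now 2)
Step 8: +1 fires, +2 burnt (F count now 1)
Step 9: +0 fires, +1 burnt (F count now 0)
Fire out after step 9
Initially T: 22, now '.': 21
Total burnt (originally-T cells now '.'): 13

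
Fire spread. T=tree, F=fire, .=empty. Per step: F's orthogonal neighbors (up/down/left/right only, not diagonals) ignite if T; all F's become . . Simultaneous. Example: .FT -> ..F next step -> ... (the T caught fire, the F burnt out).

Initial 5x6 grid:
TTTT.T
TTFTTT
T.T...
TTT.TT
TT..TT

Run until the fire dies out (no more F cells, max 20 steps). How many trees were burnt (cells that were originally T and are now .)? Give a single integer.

Answer: 17

Derivation:
Step 1: +4 fires, +1 burnt (F count now 4)
Step 2: +5 fires, +4 burnt (F count now 5)
Step 3: +4 fires, +5 burnt (F count now 4)
Step 4: +3 fires, +4 burnt (F count now 3)
Step 5: +1 fires, +3 burnt (F count now 1)
Step 6: +0 fires, +1 burnt (F count now 0)
Fire out after step 6
Initially T: 21, now '.': 26
Total burnt (originally-T cells now '.'): 17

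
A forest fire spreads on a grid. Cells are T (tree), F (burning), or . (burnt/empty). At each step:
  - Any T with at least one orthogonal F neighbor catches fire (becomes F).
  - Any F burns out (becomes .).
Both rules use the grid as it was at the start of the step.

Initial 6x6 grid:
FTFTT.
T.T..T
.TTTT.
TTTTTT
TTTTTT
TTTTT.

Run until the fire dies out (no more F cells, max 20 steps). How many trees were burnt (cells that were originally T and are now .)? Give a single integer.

Step 1: +4 fires, +2 burnt (F count now 4)
Step 2: +2 fires, +4 burnt (F count now 2)
Step 3: +3 fires, +2 burnt (F count now 3)
Step 4: +4 fires, +3 burnt (F count now 4)
Step 5: +5 fires, +4 burnt (F count now 5)
Step 6: +5 fires, +5 burnt (F count now 5)
Step 7: +3 fires, +5 burnt (F count now 3)
Step 8: +0 fires, +3 burnt (F count now 0)
Fire out after step 8
Initially T: 27, now '.': 35
Total burnt (originally-T cells now '.'): 26

Answer: 26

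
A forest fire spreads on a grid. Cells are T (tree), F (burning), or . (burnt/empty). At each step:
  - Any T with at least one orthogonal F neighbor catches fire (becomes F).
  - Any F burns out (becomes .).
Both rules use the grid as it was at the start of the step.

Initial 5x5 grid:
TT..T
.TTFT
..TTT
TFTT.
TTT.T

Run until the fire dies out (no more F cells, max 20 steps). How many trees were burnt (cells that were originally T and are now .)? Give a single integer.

Answer: 15

Derivation:
Step 1: +6 fires, +2 burnt (F count now 6)
Step 2: +7 fires, +6 burnt (F count now 7)
Step 3: +1 fires, +7 burnt (F count now 1)
Step 4: +1 fires, +1 burnt (F count now 1)
Step 5: +0 fires, +1 burnt (F count now 0)
Fire out after step 5
Initially T: 16, now '.': 24
Total burnt (originally-T cells now '.'): 15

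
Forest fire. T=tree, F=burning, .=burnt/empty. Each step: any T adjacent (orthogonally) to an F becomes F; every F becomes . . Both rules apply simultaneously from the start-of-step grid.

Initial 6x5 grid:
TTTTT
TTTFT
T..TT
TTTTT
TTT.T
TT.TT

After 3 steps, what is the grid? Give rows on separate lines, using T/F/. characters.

Step 1: 4 trees catch fire, 1 burn out
  TTTFT
  TTF.F
  T..FT
  TTTTT
  TTT.T
  TT.TT
Step 2: 5 trees catch fire, 4 burn out
  TTF.F
  TF...
  T...F
  TTTFT
  TTT.T
  TT.TT
Step 3: 4 trees catch fire, 5 burn out
  TF...
  F....
  T....
  TTF.F
  TTT.T
  TT.TT

TF...
F....
T....
TTF.F
TTT.T
TT.TT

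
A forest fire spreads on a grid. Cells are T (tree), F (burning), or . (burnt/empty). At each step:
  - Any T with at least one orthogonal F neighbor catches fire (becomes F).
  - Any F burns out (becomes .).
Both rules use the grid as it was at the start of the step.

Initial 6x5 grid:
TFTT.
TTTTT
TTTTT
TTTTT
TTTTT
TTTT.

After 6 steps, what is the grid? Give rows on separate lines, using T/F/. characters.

Step 1: 3 trees catch fire, 1 burn out
  F.FT.
  TFTTT
  TTTTT
  TTTTT
  TTTTT
  TTTT.
Step 2: 4 trees catch fire, 3 burn out
  ...F.
  F.FTT
  TFTTT
  TTTTT
  TTTTT
  TTTT.
Step 3: 4 trees catch fire, 4 burn out
  .....
  ...FT
  F.FTT
  TFTTT
  TTTTT
  TTTT.
Step 4: 5 trees catch fire, 4 burn out
  .....
  ....F
  ...FT
  F.FTT
  TFTTT
  TTTT.
Step 5: 5 trees catch fire, 5 burn out
  .....
  .....
  ....F
  ...FT
  F.FTT
  TFTT.
Step 6: 4 trees catch fire, 5 burn out
  .....
  .....
  .....
  ....F
  ...FT
  F.FT.

.....
.....
.....
....F
...FT
F.FT.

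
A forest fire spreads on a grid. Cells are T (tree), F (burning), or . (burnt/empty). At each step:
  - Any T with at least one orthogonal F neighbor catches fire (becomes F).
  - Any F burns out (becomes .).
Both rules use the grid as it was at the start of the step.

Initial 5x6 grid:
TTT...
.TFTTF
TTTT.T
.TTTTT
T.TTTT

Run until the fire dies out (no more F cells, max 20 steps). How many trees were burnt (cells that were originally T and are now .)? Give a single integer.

Step 1: +6 fires, +2 burnt (F count now 6)
Step 2: +5 fires, +6 burnt (F count now 5)
Step 3: +7 fires, +5 burnt (F count now 7)
Step 4: +2 fires, +7 burnt (F count now 2)
Step 5: +0 fires, +2 burnt (F count now 0)
Fire out after step 5
Initially T: 21, now '.': 29
Total burnt (originally-T cells now '.'): 20

Answer: 20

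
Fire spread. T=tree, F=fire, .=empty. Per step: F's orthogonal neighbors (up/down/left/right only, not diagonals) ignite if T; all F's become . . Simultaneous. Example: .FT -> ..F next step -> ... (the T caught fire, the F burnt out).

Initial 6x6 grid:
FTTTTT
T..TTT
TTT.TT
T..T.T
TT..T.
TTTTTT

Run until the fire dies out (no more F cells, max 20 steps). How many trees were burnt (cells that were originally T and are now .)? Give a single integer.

Answer: 25

Derivation:
Step 1: +2 fires, +1 burnt (F count now 2)
Step 2: +2 fires, +2 burnt (F count now 2)
Step 3: +3 fires, +2 burnt (F count now 3)
Step 4: +4 fires, +3 burnt (F count now 4)
Step 5: +4 fires, +4 burnt (F count now 4)
Step 6: +3 fires, +4 burnt (F count now 3)
Step 7: +2 fires, +3 burnt (F count now 2)
Step 8: +2 fires, +2 burnt (F count now 2)
Step 9: +1 fires, +2 burnt (F count now 1)
Step 10: +2 fires, +1 burnt (F count now 2)
Step 11: +0 fires, +2 burnt (F count now 0)
Fire out after step 11
Initially T: 26, now '.': 35
Total burnt (originally-T cells now '.'): 25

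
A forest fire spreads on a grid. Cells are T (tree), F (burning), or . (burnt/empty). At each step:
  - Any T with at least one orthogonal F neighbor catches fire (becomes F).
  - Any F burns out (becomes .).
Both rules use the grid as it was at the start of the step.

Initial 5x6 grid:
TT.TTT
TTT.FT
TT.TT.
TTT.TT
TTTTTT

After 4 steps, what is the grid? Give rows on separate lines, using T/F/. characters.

Step 1: 3 trees catch fire, 1 burn out
  TT.TFT
  TTT..F
  TT.TF.
  TTT.TT
  TTTTTT
Step 2: 4 trees catch fire, 3 burn out
  TT.F.F
  TTT...
  TT.F..
  TTT.FT
  TTTTTT
Step 3: 2 trees catch fire, 4 burn out
  TT....
  TTT...
  TT....
  TTT..F
  TTTTFT
Step 4: 2 trees catch fire, 2 burn out
  TT....
  TTT...
  TT....
  TTT...
  TTTF.F

TT....
TTT...
TT....
TTT...
TTTF.F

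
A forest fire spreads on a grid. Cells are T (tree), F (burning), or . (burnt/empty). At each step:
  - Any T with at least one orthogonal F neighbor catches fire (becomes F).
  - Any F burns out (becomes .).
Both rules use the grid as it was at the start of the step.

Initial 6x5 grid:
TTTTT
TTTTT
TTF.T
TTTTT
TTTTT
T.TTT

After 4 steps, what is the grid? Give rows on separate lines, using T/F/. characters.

Step 1: 3 trees catch fire, 1 burn out
  TTTTT
  TTFTT
  TF..T
  TTFTT
  TTTTT
  T.TTT
Step 2: 7 trees catch fire, 3 burn out
  TTFTT
  TF.FT
  F...T
  TF.FT
  TTFTT
  T.TTT
Step 3: 9 trees catch fire, 7 burn out
  TF.FT
  F...F
  ....T
  F...F
  TF.FT
  T.FTT
Step 4: 6 trees catch fire, 9 burn out
  F...F
  .....
  ....F
  .....
  F...F
  T..FT

F...F
.....
....F
.....
F...F
T..FT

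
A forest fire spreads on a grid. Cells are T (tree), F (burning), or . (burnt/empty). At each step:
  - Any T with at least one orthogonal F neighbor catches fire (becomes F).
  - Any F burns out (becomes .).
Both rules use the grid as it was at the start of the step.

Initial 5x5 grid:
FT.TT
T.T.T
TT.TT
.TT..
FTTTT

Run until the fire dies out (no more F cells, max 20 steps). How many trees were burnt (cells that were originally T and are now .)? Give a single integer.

Answer: 10

Derivation:
Step 1: +3 fires, +2 burnt (F count now 3)
Step 2: +3 fires, +3 burnt (F count now 3)
Step 3: +3 fires, +3 burnt (F count now 3)
Step 4: +1 fires, +3 burnt (F count now 1)
Step 5: +0 fires, +1 burnt (F count now 0)
Fire out after step 5
Initially T: 16, now '.': 19
Total burnt (originally-T cells now '.'): 10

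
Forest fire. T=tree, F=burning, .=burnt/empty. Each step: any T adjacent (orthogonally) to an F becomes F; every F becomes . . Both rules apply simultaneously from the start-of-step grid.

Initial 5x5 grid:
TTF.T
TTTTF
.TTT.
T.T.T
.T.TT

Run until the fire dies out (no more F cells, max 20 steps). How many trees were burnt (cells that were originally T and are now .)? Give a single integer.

Step 1: +4 fires, +2 burnt (F count now 4)
Step 2: +4 fires, +4 burnt (F count now 4)
Step 3: +3 fires, +4 burnt (F count now 3)
Step 4: +0 fires, +3 burnt (F count now 0)
Fire out after step 4
Initially T: 16, now '.': 20
Total burnt (originally-T cells now '.'): 11

Answer: 11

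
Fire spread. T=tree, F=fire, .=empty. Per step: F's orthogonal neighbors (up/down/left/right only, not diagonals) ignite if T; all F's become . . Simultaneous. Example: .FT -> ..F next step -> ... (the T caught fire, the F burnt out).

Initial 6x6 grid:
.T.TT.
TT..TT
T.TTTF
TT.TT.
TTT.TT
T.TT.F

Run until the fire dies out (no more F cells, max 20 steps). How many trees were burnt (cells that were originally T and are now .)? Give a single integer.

Step 1: +3 fires, +2 burnt (F count now 3)
Step 2: +4 fires, +3 burnt (F count now 4)
Step 3: +3 fires, +4 burnt (F count now 3)
Step 4: +1 fires, +3 burnt (F count now 1)
Step 5: +0 fires, +1 burnt (F count now 0)
Fire out after step 5
Initially T: 23, now '.': 24
Total burnt (originally-T cells now '.'): 11

Answer: 11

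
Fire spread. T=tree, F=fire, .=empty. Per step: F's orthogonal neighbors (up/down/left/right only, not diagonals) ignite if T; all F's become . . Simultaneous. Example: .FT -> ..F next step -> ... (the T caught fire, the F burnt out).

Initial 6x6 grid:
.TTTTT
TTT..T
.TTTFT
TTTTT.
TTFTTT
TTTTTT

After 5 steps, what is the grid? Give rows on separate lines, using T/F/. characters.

Step 1: 7 trees catch fire, 2 burn out
  .TTTTT
  TTT..T
  .TTF.F
  TTFTF.
  TF.FTT
  TTFTTT
Step 2: 8 trees catch fire, 7 burn out
  .TTTTT
  TTT..F
  .TF...
  TF.F..
  F...FT
  TF.FTT
Step 3: 7 trees catch fire, 8 burn out
  .TTTTF
  TTF...
  .F....
  F.....
  .....F
  F...FT
Step 4: 4 trees catch fire, 7 burn out
  .TFTF.
  TF....
  ......
  ......
  ......
  .....F
Step 5: 3 trees catch fire, 4 burn out
  .F.F..
  F.....
  ......
  ......
  ......
  ......

.F.F..
F.....
......
......
......
......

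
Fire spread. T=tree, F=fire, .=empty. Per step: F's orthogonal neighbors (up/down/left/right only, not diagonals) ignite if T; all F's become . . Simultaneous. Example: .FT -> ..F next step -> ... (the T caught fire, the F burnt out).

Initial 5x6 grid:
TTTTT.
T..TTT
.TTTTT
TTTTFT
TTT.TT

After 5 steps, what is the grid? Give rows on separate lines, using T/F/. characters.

Step 1: 4 trees catch fire, 1 burn out
  TTTTT.
  T..TTT
  .TTTFT
  TTTF.F
  TTT.FT
Step 2: 5 trees catch fire, 4 burn out
  TTTTT.
  T..TFT
  .TTF.F
  TTF...
  TTT..F
Step 3: 6 trees catch fire, 5 burn out
  TTTTF.
  T..F.F
  .TF...
  TF....
  TTF...
Step 4: 4 trees catch fire, 6 burn out
  TTTF..
  T.....
  .F....
  F.....
  TF....
Step 5: 2 trees catch fire, 4 burn out
  TTF...
  T.....
  ......
  ......
  F.....

TTF...
T.....
......
......
F.....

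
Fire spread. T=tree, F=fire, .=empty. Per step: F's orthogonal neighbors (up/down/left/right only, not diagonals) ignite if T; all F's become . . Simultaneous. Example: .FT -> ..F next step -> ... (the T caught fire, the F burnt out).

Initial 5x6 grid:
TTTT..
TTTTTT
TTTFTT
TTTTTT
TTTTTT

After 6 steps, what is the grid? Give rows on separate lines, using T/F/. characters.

Step 1: 4 trees catch fire, 1 burn out
  TTTT..
  TTTFTT
  TTF.FT
  TTTFTT
  TTTTTT
Step 2: 8 trees catch fire, 4 burn out
  TTTF..
  TTF.FT
  TF...F
  TTF.FT
  TTTFTT
Step 3: 8 trees catch fire, 8 burn out
  TTF...
  TF...F
  F.....
  TF...F
  TTF.FT
Step 4: 5 trees catch fire, 8 burn out
  TF....
  F.....
  ......
  F.....
  TF...F
Step 5: 2 trees catch fire, 5 burn out
  F.....
  ......
  ......
  ......
  F.....
Step 6: 0 trees catch fire, 2 burn out
  ......
  ......
  ......
  ......
  ......

......
......
......
......
......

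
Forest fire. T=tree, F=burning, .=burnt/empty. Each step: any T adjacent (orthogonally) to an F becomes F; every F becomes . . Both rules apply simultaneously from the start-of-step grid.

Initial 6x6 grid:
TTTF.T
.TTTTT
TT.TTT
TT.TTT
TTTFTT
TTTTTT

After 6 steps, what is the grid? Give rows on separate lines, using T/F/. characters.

Step 1: 6 trees catch fire, 2 burn out
  TTF..T
  .TTFTT
  TT.TTT
  TT.FTT
  TTF.FT
  TTTFTT
Step 2: 9 trees catch fire, 6 burn out
  TF...T
  .TF.FT
  TT.FTT
  TT..FT
  TF...F
  TTF.FT
Step 3: 9 trees catch fire, 9 burn out
  F....T
  .F...F
  TT..FT
  TF...F
  F.....
  TF...F
Step 4: 5 trees catch fire, 9 burn out
  .....F
  ......
  TF...F
  F.....
  ......
  F.....
Step 5: 1 trees catch fire, 5 burn out
  ......
  ......
  F.....
  ......
  ......
  ......
Step 6: 0 trees catch fire, 1 burn out
  ......
  ......
  ......
  ......
  ......
  ......

......
......
......
......
......
......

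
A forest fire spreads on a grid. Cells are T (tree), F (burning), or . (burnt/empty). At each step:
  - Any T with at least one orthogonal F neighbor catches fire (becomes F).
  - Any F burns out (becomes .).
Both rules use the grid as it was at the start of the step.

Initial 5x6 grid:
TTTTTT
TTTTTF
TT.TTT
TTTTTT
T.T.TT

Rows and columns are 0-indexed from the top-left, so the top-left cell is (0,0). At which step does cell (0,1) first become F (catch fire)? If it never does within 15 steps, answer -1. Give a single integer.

Step 1: cell (0,1)='T' (+3 fires, +1 burnt)
Step 2: cell (0,1)='T' (+4 fires, +3 burnt)
Step 3: cell (0,1)='T' (+5 fires, +4 burnt)
Step 4: cell (0,1)='T' (+4 fires, +5 burnt)
Step 5: cell (0,1)='F' (+4 fires, +4 burnt)
  -> target ignites at step 5
Step 6: cell (0,1)='.' (+4 fires, +4 burnt)
Step 7: cell (0,1)='.' (+1 fires, +4 burnt)
Step 8: cell (0,1)='.' (+1 fires, +1 burnt)
Step 9: cell (0,1)='.' (+0 fires, +1 burnt)
  fire out at step 9

5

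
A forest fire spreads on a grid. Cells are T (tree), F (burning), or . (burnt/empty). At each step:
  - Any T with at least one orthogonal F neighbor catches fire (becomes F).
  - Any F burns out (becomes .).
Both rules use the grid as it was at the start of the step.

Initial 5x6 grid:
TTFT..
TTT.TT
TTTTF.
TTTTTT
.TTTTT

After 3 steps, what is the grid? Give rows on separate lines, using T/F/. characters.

Step 1: 6 trees catch fire, 2 burn out
  TF.F..
  TTF.FT
  TTTF..
  TTTTFT
  .TTTTT
Step 2: 7 trees catch fire, 6 burn out
  F.....
  TF...F
  TTF...
  TTTF.F
  .TTTFT
Step 3: 5 trees catch fire, 7 burn out
  ......
  F.....
  TF....
  TTF...
  .TTF.F

......
F.....
TF....
TTF...
.TTF.F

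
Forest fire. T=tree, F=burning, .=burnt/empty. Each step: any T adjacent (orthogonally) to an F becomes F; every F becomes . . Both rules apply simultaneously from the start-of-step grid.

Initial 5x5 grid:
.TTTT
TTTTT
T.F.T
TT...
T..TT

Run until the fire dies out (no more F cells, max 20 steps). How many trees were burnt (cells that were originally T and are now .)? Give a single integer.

Step 1: +1 fires, +1 burnt (F count now 1)
Step 2: +3 fires, +1 burnt (F count now 3)
Step 3: +4 fires, +3 burnt (F count now 4)
Step 4: +3 fires, +4 burnt (F count now 3)
Step 5: +1 fires, +3 burnt (F count now 1)
Step 6: +2 fires, +1 burnt (F count now 2)
Step 7: +0 fires, +2 burnt (F count now 0)
Fire out after step 7
Initially T: 16, now '.': 23
Total burnt (originally-T cells now '.'): 14

Answer: 14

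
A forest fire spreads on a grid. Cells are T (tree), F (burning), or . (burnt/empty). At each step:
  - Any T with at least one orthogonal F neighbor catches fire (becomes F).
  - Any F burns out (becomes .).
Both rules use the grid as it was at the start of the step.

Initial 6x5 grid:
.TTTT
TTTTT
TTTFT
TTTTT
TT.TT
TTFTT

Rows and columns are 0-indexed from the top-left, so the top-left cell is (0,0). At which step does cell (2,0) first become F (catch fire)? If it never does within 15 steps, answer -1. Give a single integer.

Step 1: cell (2,0)='T' (+6 fires, +2 burnt)
Step 2: cell (2,0)='T' (+10 fires, +6 burnt)
Step 3: cell (2,0)='F' (+7 fires, +10 burnt)
  -> target ignites at step 3
Step 4: cell (2,0)='.' (+3 fires, +7 burnt)
Step 5: cell (2,0)='.' (+0 fires, +3 burnt)
  fire out at step 5

3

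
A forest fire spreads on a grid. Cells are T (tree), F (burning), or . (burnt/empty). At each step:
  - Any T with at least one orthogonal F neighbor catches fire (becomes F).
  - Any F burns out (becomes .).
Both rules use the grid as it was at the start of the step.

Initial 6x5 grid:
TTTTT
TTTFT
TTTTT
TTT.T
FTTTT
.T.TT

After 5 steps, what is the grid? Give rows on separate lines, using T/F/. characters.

Step 1: 6 trees catch fire, 2 burn out
  TTTFT
  TTF.F
  TTTFT
  FTT.T
  .FTTT
  .T.TT
Step 2: 9 trees catch fire, 6 burn out
  TTF.F
  TF...
  FTF.F
  .FT.T
  ..FTT
  .F.TT
Step 3: 6 trees catch fire, 9 burn out
  TF...
  F....
  .F...
  ..F.F
  ...FT
  ...TT
Step 4: 3 trees catch fire, 6 burn out
  F....
  .....
  .....
  .....
  ....F
  ...FT
Step 5: 1 trees catch fire, 3 burn out
  .....
  .....
  .....
  .....
  .....
  ....F

.....
.....
.....
.....
.....
....F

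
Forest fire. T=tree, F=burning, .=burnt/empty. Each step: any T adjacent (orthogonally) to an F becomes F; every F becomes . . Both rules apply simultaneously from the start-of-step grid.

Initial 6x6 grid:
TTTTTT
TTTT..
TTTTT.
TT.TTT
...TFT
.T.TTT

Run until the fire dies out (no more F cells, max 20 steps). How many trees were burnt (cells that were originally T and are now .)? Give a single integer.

Step 1: +4 fires, +1 burnt (F count now 4)
Step 2: +5 fires, +4 burnt (F count now 5)
Step 3: +1 fires, +5 burnt (F count now 1)
Step 4: +2 fires, +1 burnt (F count now 2)
Step 5: +3 fires, +2 burnt (F count now 3)
Step 6: +5 fires, +3 burnt (F count now 5)
Step 7: +4 fires, +5 burnt (F count now 4)
Step 8: +1 fires, +4 burnt (F count now 1)
Step 9: +0 fires, +1 burnt (F count now 0)
Fire out after step 9
Initially T: 26, now '.': 35
Total burnt (originally-T cells now '.'): 25

Answer: 25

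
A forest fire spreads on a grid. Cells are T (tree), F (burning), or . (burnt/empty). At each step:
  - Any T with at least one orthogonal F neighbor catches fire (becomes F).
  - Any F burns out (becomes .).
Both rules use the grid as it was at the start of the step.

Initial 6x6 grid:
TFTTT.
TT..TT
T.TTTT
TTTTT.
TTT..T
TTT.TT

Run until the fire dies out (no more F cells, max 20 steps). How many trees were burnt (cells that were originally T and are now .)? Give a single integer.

Step 1: +3 fires, +1 burnt (F count now 3)
Step 2: +2 fires, +3 burnt (F count now 2)
Step 3: +2 fires, +2 burnt (F count now 2)
Step 4: +2 fires, +2 burnt (F count now 2)
Step 5: +4 fires, +2 burnt (F count now 4)
Step 6: +6 fires, +4 burnt (F count now 6)
Step 7: +4 fires, +6 burnt (F count now 4)
Step 8: +1 fires, +4 burnt (F count now 1)
Step 9: +0 fires, +1 burnt (F count now 0)
Fire out after step 9
Initially T: 27, now '.': 33
Total burnt (originally-T cells now '.'): 24

Answer: 24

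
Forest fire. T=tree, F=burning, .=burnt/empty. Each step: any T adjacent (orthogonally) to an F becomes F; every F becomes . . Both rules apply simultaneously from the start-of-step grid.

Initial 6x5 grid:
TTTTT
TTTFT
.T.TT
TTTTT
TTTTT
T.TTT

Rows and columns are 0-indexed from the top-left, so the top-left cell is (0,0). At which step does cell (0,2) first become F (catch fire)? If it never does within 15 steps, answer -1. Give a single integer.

Step 1: cell (0,2)='T' (+4 fires, +1 burnt)
Step 2: cell (0,2)='F' (+5 fires, +4 burnt)
  -> target ignites at step 2
Step 3: cell (0,2)='.' (+6 fires, +5 burnt)
Step 4: cell (0,2)='.' (+5 fires, +6 burnt)
Step 5: cell (0,2)='.' (+4 fires, +5 burnt)
Step 6: cell (0,2)='.' (+1 fires, +4 burnt)
Step 7: cell (0,2)='.' (+1 fires, +1 burnt)
Step 8: cell (0,2)='.' (+0 fires, +1 burnt)
  fire out at step 8

2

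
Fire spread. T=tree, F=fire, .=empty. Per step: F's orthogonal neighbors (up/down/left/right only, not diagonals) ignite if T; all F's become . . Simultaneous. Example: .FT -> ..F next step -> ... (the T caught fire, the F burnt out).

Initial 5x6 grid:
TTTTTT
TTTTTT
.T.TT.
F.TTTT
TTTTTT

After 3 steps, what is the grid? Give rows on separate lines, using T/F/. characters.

Step 1: 1 trees catch fire, 1 burn out
  TTTTTT
  TTTTTT
  .T.TT.
  ..TTTT
  FTTTTT
Step 2: 1 trees catch fire, 1 burn out
  TTTTTT
  TTTTTT
  .T.TT.
  ..TTTT
  .FTTTT
Step 3: 1 trees catch fire, 1 burn out
  TTTTTT
  TTTTTT
  .T.TT.
  ..TTTT
  ..FTTT

TTTTTT
TTTTTT
.T.TT.
..TTTT
..FTTT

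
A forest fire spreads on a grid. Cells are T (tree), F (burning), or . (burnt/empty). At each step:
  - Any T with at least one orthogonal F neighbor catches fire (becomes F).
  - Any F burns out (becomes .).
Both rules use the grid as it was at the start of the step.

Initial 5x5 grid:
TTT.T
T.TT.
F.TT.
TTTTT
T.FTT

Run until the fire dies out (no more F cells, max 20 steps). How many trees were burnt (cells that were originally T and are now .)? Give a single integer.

Answer: 16

Derivation:
Step 1: +4 fires, +2 burnt (F count now 4)
Step 2: +6 fires, +4 burnt (F count now 6)
Step 3: +4 fires, +6 burnt (F count now 4)
Step 4: +2 fires, +4 burnt (F count now 2)
Step 5: +0 fires, +2 burnt (F count now 0)
Fire out after step 5
Initially T: 17, now '.': 24
Total burnt (originally-T cells now '.'): 16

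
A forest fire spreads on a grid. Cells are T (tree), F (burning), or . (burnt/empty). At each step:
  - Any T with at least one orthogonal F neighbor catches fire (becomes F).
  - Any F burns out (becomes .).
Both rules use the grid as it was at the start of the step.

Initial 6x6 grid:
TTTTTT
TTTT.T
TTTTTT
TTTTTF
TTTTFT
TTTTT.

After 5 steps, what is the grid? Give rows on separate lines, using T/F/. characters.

Step 1: 5 trees catch fire, 2 burn out
  TTTTTT
  TTTT.T
  TTTTTF
  TTTTF.
  TTTF.F
  TTTTF.
Step 2: 5 trees catch fire, 5 burn out
  TTTTTT
  TTTT.F
  TTTTF.
  TTTF..
  TTF...
  TTTF..
Step 3: 5 trees catch fire, 5 burn out
  TTTTTF
  TTTT..
  TTTF..
  TTF...
  TF....
  TTF...
Step 4: 6 trees catch fire, 5 burn out
  TTTTF.
  TTTF..
  TTF...
  TF....
  F.....
  TF....
Step 5: 5 trees catch fire, 6 burn out
  TTTF..
  TTF...
  TF....
  F.....
  ......
  F.....

TTTF..
TTF...
TF....
F.....
......
F.....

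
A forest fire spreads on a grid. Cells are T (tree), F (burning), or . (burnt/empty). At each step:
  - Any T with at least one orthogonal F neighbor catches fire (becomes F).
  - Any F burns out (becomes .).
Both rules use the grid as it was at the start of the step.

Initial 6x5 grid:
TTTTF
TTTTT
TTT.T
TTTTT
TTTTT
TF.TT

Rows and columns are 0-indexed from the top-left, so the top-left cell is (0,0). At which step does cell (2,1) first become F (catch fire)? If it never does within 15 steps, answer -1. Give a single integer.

Step 1: cell (2,1)='T' (+4 fires, +2 burnt)
Step 2: cell (2,1)='T' (+6 fires, +4 burnt)
Step 3: cell (2,1)='F' (+7 fires, +6 burnt)
  -> target ignites at step 3
Step 4: cell (2,1)='.' (+7 fires, +7 burnt)
Step 5: cell (2,1)='.' (+2 fires, +7 burnt)
Step 6: cell (2,1)='.' (+0 fires, +2 burnt)
  fire out at step 6

3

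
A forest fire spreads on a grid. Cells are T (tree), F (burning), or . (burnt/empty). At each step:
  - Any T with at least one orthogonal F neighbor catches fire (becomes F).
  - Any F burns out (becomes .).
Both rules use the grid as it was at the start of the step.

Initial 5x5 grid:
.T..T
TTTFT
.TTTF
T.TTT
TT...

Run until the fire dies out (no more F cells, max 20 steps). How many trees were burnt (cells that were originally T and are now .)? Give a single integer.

Step 1: +4 fires, +2 burnt (F count now 4)
Step 2: +4 fires, +4 burnt (F count now 4)
Step 3: +4 fires, +4 burnt (F count now 4)
Step 4: +0 fires, +4 burnt (F count now 0)
Fire out after step 4
Initially T: 15, now '.': 22
Total burnt (originally-T cells now '.'): 12

Answer: 12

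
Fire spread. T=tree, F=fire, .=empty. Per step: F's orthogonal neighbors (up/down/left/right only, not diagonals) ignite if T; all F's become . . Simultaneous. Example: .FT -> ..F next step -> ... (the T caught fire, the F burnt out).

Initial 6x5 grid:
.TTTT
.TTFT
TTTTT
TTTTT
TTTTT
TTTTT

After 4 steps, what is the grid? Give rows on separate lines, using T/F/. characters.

Step 1: 4 trees catch fire, 1 burn out
  .TTFT
  .TF.F
  TTTFT
  TTTTT
  TTTTT
  TTTTT
Step 2: 6 trees catch fire, 4 burn out
  .TF.F
  .F...
  TTF.F
  TTTFT
  TTTTT
  TTTTT
Step 3: 5 trees catch fire, 6 burn out
  .F...
  .....
  TF...
  TTF.F
  TTTFT
  TTTTT
Step 4: 5 trees catch fire, 5 burn out
  .....
  .....
  F....
  TF...
  TTF.F
  TTTFT

.....
.....
F....
TF...
TTF.F
TTTFT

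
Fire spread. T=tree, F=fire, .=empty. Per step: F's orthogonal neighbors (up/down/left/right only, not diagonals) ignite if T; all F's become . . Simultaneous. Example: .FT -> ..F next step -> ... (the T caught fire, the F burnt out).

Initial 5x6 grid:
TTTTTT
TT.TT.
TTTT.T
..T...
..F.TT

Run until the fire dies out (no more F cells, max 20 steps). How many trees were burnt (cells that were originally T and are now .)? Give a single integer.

Answer: 15

Derivation:
Step 1: +1 fires, +1 burnt (F count now 1)
Step 2: +1 fires, +1 burnt (F count now 1)
Step 3: +2 fires, +1 burnt (F count now 2)
Step 4: +3 fires, +2 burnt (F count now 3)
Step 5: +4 fires, +3 burnt (F count now 4)
Step 6: +3 fires, +4 burnt (F count now 3)
Step 7: +1 fires, +3 burnt (F count now 1)
Step 8: +0 fires, +1 burnt (F count now 0)
Fire out after step 8
Initially T: 18, now '.': 27
Total burnt (originally-T cells now '.'): 15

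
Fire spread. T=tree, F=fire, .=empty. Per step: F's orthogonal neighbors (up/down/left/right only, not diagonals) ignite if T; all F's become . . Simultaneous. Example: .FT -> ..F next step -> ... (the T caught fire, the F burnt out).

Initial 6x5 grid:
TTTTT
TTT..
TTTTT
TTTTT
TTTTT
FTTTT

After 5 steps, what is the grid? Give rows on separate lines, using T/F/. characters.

Step 1: 2 trees catch fire, 1 burn out
  TTTTT
  TTT..
  TTTTT
  TTTTT
  FTTTT
  .FTTT
Step 2: 3 trees catch fire, 2 burn out
  TTTTT
  TTT..
  TTTTT
  FTTTT
  .FTTT
  ..FTT
Step 3: 4 trees catch fire, 3 burn out
  TTTTT
  TTT..
  FTTTT
  .FTTT
  ..FTT
  ...FT
Step 4: 5 trees catch fire, 4 burn out
  TTTTT
  FTT..
  .FTTT
  ..FTT
  ...FT
  ....F
Step 5: 5 trees catch fire, 5 burn out
  FTTTT
  .FT..
  ..FTT
  ...FT
  ....F
  .....

FTTTT
.FT..
..FTT
...FT
....F
.....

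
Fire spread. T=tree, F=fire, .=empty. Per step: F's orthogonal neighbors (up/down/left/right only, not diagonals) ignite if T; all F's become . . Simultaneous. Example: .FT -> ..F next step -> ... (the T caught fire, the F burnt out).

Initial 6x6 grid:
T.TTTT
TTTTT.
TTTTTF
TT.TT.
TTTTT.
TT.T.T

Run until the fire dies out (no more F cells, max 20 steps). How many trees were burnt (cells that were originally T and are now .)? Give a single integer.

Step 1: +1 fires, +1 burnt (F count now 1)
Step 2: +3 fires, +1 burnt (F count now 3)
Step 3: +5 fires, +3 burnt (F count now 5)
Step 4: +5 fires, +5 burnt (F count now 5)
Step 5: +6 fires, +5 burnt (F count now 6)
Step 6: +3 fires, +6 burnt (F count now 3)
Step 7: +3 fires, +3 burnt (F count now 3)
Step 8: +1 fires, +3 burnt (F count now 1)
Step 9: +0 fires, +1 burnt (F count now 0)
Fire out after step 9
Initially T: 28, now '.': 35
Total burnt (originally-T cells now '.'): 27

Answer: 27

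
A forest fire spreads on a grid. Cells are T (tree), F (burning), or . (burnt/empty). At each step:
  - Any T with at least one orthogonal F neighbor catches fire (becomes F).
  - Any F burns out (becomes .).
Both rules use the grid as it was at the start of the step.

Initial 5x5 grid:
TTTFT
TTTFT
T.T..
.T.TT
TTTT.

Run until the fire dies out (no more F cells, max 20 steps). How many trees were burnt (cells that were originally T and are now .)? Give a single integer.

Step 1: +4 fires, +2 burnt (F count now 4)
Step 2: +3 fires, +4 burnt (F count now 3)
Step 3: +2 fires, +3 burnt (F count now 2)
Step 4: +1 fires, +2 burnt (F count now 1)
Step 5: +0 fires, +1 burnt (F count now 0)
Fire out after step 5
Initially T: 17, now '.': 18
Total burnt (originally-T cells now '.'): 10

Answer: 10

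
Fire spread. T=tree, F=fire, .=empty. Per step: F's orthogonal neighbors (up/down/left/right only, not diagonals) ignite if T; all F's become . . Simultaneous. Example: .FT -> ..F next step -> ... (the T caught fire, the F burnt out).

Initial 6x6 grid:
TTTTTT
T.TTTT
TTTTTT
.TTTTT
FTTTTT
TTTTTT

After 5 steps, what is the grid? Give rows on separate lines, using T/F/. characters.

Step 1: 2 trees catch fire, 1 burn out
  TTTTTT
  T.TTTT
  TTTTTT
  .TTTTT
  .FTTTT
  FTTTTT
Step 2: 3 trees catch fire, 2 burn out
  TTTTTT
  T.TTTT
  TTTTTT
  .FTTTT
  ..FTTT
  .FTTTT
Step 3: 4 trees catch fire, 3 burn out
  TTTTTT
  T.TTTT
  TFTTTT
  ..FTTT
  ...FTT
  ..FTTT
Step 4: 5 trees catch fire, 4 burn out
  TTTTTT
  T.TTTT
  F.FTTT
  ...FTT
  ....FT
  ...FTT
Step 5: 6 trees catch fire, 5 burn out
  TTTTTT
  F.FTTT
  ...FTT
  ....FT
  .....F
  ....FT

TTTTTT
F.FTTT
...FTT
....FT
.....F
....FT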